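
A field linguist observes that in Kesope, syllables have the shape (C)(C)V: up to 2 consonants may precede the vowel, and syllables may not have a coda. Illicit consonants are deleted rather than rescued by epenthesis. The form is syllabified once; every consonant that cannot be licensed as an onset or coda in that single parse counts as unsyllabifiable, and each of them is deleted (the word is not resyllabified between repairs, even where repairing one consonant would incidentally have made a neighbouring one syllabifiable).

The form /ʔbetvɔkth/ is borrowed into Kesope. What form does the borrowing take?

Under (C)(C)V, the unsyllabifiable consonants are /k/, /t/, /h/ (no codas are permitted; onsets may contain at most 2 consonants).
Deleting the stranded consonants removes /k/, /t/, /h/.

ʔbetvɔ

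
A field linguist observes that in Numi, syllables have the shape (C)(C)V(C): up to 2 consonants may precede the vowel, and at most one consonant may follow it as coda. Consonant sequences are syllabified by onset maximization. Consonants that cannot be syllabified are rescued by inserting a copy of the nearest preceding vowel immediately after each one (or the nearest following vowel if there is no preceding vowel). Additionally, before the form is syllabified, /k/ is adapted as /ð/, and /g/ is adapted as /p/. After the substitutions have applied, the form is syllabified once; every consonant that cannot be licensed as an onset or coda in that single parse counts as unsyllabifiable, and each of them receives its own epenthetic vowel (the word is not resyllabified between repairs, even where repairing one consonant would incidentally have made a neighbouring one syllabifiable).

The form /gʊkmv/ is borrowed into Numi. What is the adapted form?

Substitution: /g/ → /p/, /k/ → /ð/, giving /pʊðmv/.
The consonants /m/, /v/ cannot be parsed into a legal (C)(C)V(C) syllable (at most one coda consonant is licensed; onsets may contain at most 2 consonants).
Each unlicensed consonant becomes the onset of a new syllable: /m/ → /mʊ/, /v/ → /vʊ/.

pʊðmʊvʊ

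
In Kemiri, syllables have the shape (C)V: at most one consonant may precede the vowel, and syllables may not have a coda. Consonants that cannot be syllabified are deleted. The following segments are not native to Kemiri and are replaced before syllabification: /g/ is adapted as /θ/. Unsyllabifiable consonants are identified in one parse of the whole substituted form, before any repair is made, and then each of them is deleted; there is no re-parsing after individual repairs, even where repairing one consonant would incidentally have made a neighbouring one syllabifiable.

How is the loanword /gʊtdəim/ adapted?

θʊdəi

Substitution: /g/ → /θ/, giving /θʊtdəim/.
Syllabifying with onset maximization leaves /t/, /m/ stranded (no codas are permitted; onsets are limited to one consonant).
Each unlicensed consonant is deleted: /t/, /m/.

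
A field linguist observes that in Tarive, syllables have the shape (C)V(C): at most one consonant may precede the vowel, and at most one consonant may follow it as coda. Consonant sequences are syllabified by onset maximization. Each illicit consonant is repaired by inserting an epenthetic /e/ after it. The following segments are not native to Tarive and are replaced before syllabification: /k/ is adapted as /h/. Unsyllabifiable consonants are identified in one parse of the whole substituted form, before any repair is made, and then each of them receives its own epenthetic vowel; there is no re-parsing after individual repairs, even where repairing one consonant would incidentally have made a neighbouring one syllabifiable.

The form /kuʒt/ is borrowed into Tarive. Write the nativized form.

huʒte

Substitution: /k/ → /h/, giving /huʒt/.
Under (C)V(C), the unsyllabifiable consonants are /t/ (at most one coda consonant is licensed; onsets are limited to one consonant).
Epenthesis after each stranded consonant: /t/ → /te/.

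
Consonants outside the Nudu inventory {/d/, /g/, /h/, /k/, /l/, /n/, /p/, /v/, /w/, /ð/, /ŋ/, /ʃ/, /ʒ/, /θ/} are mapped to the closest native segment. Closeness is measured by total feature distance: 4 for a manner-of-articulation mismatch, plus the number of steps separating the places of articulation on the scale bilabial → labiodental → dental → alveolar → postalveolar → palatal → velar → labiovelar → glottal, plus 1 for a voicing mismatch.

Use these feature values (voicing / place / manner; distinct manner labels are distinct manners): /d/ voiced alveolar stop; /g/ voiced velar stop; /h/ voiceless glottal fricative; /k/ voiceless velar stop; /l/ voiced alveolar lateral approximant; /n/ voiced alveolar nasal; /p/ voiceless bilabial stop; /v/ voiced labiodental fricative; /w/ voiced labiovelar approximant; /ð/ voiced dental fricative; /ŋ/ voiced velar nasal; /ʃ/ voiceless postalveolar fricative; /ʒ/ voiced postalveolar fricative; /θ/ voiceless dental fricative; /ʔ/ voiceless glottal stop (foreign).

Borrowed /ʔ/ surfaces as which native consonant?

k

/k/ is closest: same manner (stop), place distance 2 (glottal→velar), same voicing; total 2. Next closest is /g/ at distance 3.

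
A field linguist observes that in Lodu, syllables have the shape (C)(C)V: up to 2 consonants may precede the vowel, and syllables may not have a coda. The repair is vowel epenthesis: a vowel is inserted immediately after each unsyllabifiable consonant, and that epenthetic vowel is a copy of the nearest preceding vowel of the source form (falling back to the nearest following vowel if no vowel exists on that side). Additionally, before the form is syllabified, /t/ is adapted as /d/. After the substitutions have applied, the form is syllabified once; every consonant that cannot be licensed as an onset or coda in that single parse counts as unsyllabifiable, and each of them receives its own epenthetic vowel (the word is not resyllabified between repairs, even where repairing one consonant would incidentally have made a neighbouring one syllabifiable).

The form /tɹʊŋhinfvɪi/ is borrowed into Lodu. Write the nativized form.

dɹʊŋhinifvɪi

Substitution: /t/ → /d/, giving /dɹʊŋhinfvɪi/.
Syllabifying with onset maximization leaves /n/ stranded (no codas are permitted; onsets may contain at most 2 consonants).
Each unlicensed consonant becomes the onset of a new syllable: /n/ → /ni/.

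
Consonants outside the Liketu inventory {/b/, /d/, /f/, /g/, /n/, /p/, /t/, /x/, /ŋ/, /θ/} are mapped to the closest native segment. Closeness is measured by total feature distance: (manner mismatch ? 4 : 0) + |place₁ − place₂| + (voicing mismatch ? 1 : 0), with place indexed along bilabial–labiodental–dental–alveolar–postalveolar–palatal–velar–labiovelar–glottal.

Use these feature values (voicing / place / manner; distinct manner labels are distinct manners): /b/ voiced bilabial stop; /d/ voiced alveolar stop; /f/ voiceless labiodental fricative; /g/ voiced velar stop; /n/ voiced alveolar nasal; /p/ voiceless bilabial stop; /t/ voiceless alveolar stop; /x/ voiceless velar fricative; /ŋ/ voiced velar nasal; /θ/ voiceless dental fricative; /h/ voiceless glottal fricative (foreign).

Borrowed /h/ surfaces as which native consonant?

/x/ is closest: same manner (fricative), place distance 2 (glottal→velar), same voicing; total 2. Next closest is /θ/ at distance 6.

x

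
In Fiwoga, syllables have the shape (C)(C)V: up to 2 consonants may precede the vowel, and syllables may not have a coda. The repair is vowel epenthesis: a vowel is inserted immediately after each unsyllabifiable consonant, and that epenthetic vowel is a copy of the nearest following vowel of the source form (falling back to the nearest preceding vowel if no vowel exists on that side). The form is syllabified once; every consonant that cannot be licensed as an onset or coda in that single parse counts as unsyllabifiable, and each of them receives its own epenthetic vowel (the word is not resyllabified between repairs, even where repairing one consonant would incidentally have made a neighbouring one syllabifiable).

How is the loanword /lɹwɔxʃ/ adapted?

Under (C)(C)V, the unsyllabifiable consonants are /l/, /x/, /ʃ/ (no codas are permitted; onsets may contain at most 2 consonants).
Inserting the epenthetic vowel yields /l/ → /lɔ/, /x/ → /xɔ/, /ʃ/ → /ʃɔ/.

lɔɹwɔxɔʃɔ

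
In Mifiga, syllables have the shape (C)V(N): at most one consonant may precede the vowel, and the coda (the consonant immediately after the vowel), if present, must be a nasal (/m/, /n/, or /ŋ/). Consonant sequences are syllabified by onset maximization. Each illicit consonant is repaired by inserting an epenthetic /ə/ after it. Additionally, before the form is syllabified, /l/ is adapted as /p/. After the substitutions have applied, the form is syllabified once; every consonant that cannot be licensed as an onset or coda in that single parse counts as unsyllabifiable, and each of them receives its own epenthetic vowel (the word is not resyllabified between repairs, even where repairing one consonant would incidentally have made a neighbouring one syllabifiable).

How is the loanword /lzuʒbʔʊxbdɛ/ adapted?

Substitution: /l/ → /p/, giving /pzuʒbʔʊxbdɛ/.
The consonants /p/, /ʒ/, /b/, /x/, /b/ cannot be parsed into a legal (C)V(N) syllable (only a nasal (/m/, /n/, or /ŋ/) is licensed in coda position; onsets are limited to one consonant).
Inserting the epenthetic vowel yields /p/ → /pə/, /ʒ/ → /ʒə/, /b/ → /bə/, /x/ → /xə/, /b/ → /bə/.

pəzuʒəbəʔʊxəbədɛ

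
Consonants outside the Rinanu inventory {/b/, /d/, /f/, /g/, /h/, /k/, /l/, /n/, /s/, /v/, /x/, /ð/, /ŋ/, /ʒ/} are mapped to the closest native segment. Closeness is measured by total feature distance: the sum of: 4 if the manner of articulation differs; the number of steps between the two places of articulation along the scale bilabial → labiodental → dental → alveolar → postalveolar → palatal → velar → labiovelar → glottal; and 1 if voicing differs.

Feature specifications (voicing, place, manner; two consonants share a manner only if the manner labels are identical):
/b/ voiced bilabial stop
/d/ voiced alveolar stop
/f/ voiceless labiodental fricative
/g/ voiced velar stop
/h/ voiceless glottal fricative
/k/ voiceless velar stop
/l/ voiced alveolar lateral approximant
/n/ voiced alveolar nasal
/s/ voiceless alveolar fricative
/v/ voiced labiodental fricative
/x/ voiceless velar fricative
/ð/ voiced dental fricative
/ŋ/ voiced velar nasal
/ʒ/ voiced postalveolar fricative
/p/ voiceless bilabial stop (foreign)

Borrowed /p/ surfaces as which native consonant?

b

/b/ is closest: same manner (stop), place distance 0 (bilabial→bilabial), voicing differs (+1); total 1. Next closest is /d/ at distance 4.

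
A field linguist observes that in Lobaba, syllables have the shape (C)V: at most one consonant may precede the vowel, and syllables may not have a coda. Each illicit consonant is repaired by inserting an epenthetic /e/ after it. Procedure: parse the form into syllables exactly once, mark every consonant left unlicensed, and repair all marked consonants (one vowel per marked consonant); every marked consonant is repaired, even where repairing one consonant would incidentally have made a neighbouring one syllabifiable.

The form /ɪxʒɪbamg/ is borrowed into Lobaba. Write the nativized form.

ɪxeʒɪbamege

Under (C)V, the unsyllabifiable consonants are /x/, /m/, /g/ (no codas are permitted; onsets are limited to one consonant).
Epenthesis after each stranded consonant: /x/ → /xe/, /m/ → /me/, /g/ → /ge/.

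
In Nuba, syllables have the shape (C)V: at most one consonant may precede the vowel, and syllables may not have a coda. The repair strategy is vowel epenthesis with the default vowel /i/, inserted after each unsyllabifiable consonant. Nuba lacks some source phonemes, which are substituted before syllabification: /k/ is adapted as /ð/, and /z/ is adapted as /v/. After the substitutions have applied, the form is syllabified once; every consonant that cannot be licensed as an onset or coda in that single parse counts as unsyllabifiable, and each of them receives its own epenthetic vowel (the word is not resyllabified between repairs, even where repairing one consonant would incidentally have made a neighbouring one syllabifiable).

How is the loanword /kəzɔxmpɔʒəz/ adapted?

Substitution: /k/ → /ð/, /z/ → /v/, giving /ðəvɔxmpɔʒəv/.
Syllabifying with onset maximization leaves /x/, /m/, /v/ stranded (no codas are permitted; onsets are limited to one consonant).
Each unlicensed consonant becomes the onset of a new syllable: /x/ → /xi/, /m/ → /mi/, /v/ → /vi/.

ðəvɔximipɔʒəvi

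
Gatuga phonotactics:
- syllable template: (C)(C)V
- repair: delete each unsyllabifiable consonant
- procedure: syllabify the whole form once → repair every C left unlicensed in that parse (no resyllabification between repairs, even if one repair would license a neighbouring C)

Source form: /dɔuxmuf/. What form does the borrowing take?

dɔuxmu

Syllabifying with onset maximization leaves /f/ stranded (no codas are permitted; onsets may contain at most 2 consonants).
Deleting the stranded consonants removes /f/.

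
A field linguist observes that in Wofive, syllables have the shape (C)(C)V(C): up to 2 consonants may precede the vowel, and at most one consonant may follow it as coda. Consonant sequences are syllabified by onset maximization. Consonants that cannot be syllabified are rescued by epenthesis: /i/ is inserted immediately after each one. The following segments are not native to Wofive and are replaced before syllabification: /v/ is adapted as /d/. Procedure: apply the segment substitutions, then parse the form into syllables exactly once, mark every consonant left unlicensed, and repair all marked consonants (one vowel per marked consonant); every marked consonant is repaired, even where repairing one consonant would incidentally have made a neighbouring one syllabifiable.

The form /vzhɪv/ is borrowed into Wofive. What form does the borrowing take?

Substitution: /v/ → /d/, giving /dzhɪd/.
The consonants /d/ cannot be parsed into a legal (C)(C)V(C) syllable (at most one coda consonant is licensed; onsets may contain at most 2 consonants).
Each unlicensed consonant becomes the onset of a new syllable: /d/ → /di/.

dizhɪd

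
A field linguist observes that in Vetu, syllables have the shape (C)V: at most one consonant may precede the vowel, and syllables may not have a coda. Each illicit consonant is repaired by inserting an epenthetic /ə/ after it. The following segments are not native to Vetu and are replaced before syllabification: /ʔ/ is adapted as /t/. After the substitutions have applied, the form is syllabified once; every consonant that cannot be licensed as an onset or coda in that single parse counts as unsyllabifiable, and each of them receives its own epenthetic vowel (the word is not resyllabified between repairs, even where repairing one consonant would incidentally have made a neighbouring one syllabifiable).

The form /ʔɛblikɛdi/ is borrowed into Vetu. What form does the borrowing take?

Substitution: /ʔ/ → /t/, giving /tɛblikɛdi/.
The consonants /b/ cannot be parsed into a legal (C)V syllable (no codas are permitted; onsets are limited to one consonant).
Each unlicensed consonant becomes the onset of a new syllable: /b/ → /bə/.

tɛbəlikɛdi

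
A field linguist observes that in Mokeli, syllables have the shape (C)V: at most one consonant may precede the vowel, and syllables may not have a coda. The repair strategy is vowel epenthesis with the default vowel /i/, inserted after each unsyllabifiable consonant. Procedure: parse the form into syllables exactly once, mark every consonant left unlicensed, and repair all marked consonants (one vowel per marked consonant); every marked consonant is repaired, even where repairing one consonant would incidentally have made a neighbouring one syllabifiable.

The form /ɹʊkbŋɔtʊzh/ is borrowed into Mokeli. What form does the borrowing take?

The consonants /k/, /b/, /z/, /h/ cannot be parsed into a legal (C)V syllable (no codas are permitted; onsets are limited to one consonant).
Inserting the epenthetic vowel yields /k/ → /ki/, /b/ → /bi/, /z/ → /zi/, /h/ → /hi/.

ɹʊkibiŋɔtʊzihi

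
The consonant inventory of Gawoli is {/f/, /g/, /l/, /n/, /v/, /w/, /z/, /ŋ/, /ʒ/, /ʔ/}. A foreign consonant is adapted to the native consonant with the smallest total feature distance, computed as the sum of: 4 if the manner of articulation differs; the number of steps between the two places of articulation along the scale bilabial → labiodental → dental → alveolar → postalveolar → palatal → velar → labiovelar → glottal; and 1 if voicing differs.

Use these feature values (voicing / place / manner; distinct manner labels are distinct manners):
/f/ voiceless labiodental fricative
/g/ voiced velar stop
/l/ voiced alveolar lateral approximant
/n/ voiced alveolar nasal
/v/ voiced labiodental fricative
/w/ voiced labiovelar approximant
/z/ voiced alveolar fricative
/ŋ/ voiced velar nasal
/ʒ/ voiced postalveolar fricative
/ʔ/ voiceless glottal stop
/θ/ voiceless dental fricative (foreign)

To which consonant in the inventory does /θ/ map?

f

/f/ is closest: same manner (fricative), place distance 1 (dental→labiodental), same voicing; total 1. Next closest is /v/ at distance 2.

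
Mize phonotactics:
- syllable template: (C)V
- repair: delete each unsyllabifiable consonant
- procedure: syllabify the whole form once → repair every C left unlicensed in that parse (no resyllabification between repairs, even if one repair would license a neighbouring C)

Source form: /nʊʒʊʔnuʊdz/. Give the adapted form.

Syllabifying with onset maximization leaves /ʔ/, /d/, /z/ stranded (no codas are permitted; onsets are limited to one consonant).
Each unlicensed consonant is deleted: /ʔ/, /d/, /z/.

nʊʒʊnuʊ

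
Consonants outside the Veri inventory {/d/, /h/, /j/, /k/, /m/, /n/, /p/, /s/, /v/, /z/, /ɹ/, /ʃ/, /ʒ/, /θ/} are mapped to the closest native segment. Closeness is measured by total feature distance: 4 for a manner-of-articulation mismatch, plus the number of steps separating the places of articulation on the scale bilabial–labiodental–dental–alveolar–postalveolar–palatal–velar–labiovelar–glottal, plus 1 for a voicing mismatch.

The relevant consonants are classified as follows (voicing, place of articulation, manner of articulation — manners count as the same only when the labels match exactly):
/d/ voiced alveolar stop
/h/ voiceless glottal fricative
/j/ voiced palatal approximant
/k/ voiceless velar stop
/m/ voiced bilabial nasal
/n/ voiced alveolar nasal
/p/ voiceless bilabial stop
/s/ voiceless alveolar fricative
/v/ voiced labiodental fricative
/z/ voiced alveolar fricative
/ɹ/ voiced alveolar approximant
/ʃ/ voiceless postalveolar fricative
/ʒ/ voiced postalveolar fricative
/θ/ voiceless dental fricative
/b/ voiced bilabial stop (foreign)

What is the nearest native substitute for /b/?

/p/ is closest: same manner (stop), place distance 0 (bilabial→bilabial), voicing differs (+1); total 1. Next closest is /d/ at distance 3.

p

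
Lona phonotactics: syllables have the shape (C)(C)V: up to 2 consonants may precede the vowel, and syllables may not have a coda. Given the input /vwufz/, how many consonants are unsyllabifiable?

The consonants /f/, /z/ cannot be parsed into a legal (C)(C)V syllable (no codas are permitted; onsets may contain at most 2 consonants).

2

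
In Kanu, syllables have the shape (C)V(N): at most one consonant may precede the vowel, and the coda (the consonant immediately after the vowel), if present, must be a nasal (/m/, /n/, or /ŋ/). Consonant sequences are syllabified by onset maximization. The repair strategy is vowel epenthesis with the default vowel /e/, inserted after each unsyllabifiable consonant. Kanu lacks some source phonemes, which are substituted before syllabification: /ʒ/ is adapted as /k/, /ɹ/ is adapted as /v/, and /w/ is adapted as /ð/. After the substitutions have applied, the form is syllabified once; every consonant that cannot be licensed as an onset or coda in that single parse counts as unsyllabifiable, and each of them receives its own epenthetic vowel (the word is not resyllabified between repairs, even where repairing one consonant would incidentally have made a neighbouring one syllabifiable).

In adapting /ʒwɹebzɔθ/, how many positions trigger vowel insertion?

4

After substitution the input is /kðvebzɔθ/.
The unsyllabifiable consonants are /k/, /ð/, /b/, /θ/; each receives one epenthetic vowel.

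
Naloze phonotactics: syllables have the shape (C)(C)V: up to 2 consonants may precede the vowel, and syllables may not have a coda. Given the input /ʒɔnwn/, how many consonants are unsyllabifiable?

The consonants /n/, /w/, /n/ cannot be parsed into a legal (C)(C)V syllable (no codas are permitted; onsets may contain at most 2 consonants).

3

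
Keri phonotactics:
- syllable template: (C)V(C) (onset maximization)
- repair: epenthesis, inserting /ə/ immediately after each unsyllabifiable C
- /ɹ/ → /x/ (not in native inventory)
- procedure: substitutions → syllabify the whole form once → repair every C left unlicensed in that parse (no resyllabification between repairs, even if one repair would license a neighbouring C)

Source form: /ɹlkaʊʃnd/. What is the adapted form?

xələkaʊʃnədə

Substitution: /ɹ/ → /x/, giving /xlkaʊʃnd/.
Syllabifying with onset maximization leaves /x/, /l/, /n/, /d/ stranded (at most one coda consonant is licensed; onsets are limited to one consonant).
Epenthesis after each stranded consonant: /x/ → /xə/, /l/ → /lə/, /n/ → /nə/, /d/ → /də/.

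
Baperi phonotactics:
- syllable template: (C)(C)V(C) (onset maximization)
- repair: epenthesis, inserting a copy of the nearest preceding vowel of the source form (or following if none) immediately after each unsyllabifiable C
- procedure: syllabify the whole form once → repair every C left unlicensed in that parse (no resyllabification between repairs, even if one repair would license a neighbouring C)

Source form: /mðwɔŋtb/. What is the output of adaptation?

mɔðwɔŋtɔbɔ

Under (C)(C)V(C), the unsyllabifiable consonants are /m/, /t/, /b/ (at most one coda consonant is licensed; onsets may contain at most 2 consonants).
Epenthesis after each stranded consonant: /m/ → /mɔ/, /t/ → /tɔ/, /b/ → /bɔ/.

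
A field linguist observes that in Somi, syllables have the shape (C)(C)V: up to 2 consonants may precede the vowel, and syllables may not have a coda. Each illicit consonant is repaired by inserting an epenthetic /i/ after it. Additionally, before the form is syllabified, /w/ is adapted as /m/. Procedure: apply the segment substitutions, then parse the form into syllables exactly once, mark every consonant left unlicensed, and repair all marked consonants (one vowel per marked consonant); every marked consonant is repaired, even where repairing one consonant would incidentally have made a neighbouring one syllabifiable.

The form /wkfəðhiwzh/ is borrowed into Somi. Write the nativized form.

Substitution: /w/ → /m/, giving /mkfəðhimzh/.
Under (C)(C)V, the unsyllabifiable consonants are /m/, /m/, /z/, /h/ (no codas are permitted; onsets may contain at most 2 consonants).
Epenthesis after each stranded consonant: /m/ → /mi/, /m/ → /mi/, /z/ → /zi/, /h/ → /hi/.

mikfəðhimizihi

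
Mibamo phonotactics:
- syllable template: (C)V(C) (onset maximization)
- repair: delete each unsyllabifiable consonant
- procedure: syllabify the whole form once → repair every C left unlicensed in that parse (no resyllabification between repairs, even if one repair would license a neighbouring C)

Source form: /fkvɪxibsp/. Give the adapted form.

vɪxib

Syllabifying with onset maximization leaves /f/, /k/, /s/, /p/ stranded (at most one coda consonant is licensed; onsets are limited to one consonant).
Deleting the stranded consonants removes /f/, /k/, /s/, /p/.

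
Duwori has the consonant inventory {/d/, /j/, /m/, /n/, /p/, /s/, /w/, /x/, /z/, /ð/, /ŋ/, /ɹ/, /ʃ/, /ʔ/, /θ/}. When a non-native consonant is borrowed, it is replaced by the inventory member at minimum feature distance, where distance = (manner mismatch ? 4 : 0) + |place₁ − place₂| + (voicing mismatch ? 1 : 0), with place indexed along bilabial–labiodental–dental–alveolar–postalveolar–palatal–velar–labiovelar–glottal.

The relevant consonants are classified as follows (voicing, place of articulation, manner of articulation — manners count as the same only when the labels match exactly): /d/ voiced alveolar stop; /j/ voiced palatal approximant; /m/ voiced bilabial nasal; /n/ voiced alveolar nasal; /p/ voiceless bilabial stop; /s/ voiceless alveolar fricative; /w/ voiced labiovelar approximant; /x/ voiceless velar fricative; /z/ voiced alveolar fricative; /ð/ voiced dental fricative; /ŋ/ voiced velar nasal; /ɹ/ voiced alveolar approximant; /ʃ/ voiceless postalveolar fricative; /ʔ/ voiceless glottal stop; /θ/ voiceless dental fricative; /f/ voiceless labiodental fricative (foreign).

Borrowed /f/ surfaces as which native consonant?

/θ/ is closest: same manner (fricative), place distance 1 (labiodental→dental), same voicing; total 1. Next closest is /s/ at distance 2.

θ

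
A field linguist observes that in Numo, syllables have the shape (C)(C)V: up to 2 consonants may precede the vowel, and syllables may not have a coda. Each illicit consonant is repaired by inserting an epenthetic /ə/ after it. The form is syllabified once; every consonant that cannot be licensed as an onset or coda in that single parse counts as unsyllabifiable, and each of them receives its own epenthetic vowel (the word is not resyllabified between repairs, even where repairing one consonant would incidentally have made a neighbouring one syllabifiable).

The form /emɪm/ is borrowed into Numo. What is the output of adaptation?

emɪmə

Syllabifying with onset maximization leaves /m/ stranded (no codas are permitted; onsets may contain at most 2 consonants).
Inserting the epenthetic vowel yields /m/ → /mə/.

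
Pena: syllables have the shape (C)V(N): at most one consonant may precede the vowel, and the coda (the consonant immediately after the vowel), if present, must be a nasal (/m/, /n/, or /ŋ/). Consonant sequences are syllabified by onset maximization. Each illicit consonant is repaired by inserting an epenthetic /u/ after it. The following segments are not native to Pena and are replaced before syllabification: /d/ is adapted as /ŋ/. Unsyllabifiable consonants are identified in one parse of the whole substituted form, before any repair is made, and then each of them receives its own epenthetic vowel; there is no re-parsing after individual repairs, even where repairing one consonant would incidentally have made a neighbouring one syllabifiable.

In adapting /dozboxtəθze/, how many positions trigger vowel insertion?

After substitution the input is /ŋozboxtəθze/.
The unsyllabifiable consonants are /z/, /x/, /θ/; each receives one epenthetic vowel.

3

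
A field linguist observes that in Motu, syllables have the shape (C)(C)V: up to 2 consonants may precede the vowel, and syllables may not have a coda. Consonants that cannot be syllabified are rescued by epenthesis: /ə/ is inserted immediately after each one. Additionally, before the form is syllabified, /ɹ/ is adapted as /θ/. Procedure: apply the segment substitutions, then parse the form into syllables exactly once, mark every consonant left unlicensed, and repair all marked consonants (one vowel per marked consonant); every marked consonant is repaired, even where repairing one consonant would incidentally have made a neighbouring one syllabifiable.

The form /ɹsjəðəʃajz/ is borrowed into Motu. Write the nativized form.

Substitution: /ɹ/ → /θ/, giving /θsjəðəʃajz/.
The consonants /θ/, /j/, /z/ cannot be parsed into a legal (C)(C)V syllable (no codas are permitted; onsets may contain at most 2 consonants).
Inserting the epenthetic vowel yields /θ/ → /θə/, /j/ → /jə/, /z/ → /zə/.

θəsjəðəʃajəzə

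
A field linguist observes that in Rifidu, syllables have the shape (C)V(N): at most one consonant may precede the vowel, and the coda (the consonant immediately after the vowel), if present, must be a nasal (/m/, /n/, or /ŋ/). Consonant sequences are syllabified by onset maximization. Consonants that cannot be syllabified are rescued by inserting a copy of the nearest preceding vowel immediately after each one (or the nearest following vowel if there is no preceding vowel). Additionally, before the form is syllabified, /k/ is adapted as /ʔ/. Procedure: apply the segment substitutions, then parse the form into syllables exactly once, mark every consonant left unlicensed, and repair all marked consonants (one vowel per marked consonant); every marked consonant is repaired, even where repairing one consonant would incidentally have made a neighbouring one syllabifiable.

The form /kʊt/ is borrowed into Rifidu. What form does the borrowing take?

Substitution: /k/ → /ʔ/, giving /ʔʊt/.
Under (C)V(N), the unsyllabifiable consonants are /t/ (only a nasal (/m/, /n/, or /ŋ/) is licensed in coda position; onsets are limited to one consonant).
Epenthesis after each stranded consonant: /t/ → /tʊ/.

ʔʊtʊ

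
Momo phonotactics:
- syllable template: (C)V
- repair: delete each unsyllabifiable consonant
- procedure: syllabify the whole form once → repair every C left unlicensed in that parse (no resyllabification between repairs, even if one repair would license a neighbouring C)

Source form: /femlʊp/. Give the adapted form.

felʊ

The consonants /m/, /p/ cannot be parsed into a legal (C)V syllable (no codas are permitted; onsets are limited to one consonant).
Each unlicensed consonant is deleted: /m/, /p/.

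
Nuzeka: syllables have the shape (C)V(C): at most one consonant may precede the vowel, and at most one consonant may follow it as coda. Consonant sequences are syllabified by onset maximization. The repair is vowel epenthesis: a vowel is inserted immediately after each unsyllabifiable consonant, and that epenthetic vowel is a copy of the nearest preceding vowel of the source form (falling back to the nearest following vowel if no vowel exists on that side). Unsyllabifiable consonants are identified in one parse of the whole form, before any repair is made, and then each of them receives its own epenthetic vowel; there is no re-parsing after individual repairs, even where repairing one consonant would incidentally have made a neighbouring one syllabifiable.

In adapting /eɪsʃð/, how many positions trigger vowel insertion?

The unsyllabifiable consonants are /ʃ/, /ð/; each receives one epenthetic vowel.

2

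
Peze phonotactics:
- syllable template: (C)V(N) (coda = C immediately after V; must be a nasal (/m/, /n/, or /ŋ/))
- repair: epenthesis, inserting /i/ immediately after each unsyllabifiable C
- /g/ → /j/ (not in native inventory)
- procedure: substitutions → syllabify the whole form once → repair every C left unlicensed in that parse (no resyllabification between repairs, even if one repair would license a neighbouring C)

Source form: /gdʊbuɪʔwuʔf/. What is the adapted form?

Substitution: /g/ → /j/, giving /jdʊbuɪʔwuʔf/.
The consonants /j/, /ʔ/, /ʔ/, /f/ cannot be parsed into a legal (C)V(N) syllable (only a nasal (/m/, /n/, or /ŋ/) is licensed in coda position; onsets are limited to one consonant).
Inserting the epenthetic vowel yields /j/ → /ji/, /ʔ/ → /ʔi/, /ʔ/ → /ʔi/, /f/ → /fi/.

jidʊbuɪʔiwuʔifi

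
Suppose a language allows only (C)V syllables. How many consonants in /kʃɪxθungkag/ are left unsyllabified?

The consonants /k/, /x/, /n/, /g/, /g/ cannot be parsed into a legal (C)V syllable (no codas are permitted; onsets are limited to one consonant).

5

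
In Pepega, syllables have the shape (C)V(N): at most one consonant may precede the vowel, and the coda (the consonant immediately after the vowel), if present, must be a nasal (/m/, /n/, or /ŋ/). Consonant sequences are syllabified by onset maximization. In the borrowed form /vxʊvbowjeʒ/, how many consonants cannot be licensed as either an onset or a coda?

Syllabifying with onset maximization leaves /v/, /v/, /w/, /ʒ/ stranded (only a nasal (/m/, /n/, or /ŋ/) is licensed in coda position; onsets are limited to one consonant).

4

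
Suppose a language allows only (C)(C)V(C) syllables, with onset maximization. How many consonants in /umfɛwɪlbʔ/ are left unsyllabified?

Under (C)(C)V(C), the unsyllabifiable consonants are /b/, /ʔ/ (at most one coda consonant is licensed; onsets may contain at most 2 consonants).

2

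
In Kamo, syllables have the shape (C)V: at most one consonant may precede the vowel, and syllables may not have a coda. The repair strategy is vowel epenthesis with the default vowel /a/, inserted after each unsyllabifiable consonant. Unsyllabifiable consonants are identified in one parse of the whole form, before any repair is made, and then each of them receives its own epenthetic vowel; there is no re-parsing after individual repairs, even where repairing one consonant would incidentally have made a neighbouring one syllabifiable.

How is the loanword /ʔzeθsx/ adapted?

The consonants /ʔ/, /θ/, /s/, /x/ cannot be parsed into a legal (C)V syllable (no codas are permitted; onsets are limited to one consonant).
Inserting the epenthetic vowel yields /ʔ/ → /ʔa/, /θ/ → /θa/, /s/ → /sa/, /x/ → /xa/.

ʔazeθasaxa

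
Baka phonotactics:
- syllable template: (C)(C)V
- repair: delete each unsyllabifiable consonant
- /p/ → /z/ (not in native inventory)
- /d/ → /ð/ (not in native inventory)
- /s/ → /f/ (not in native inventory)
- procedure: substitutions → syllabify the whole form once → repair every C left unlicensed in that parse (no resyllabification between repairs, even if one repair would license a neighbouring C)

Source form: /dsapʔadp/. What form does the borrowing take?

Substitution: /d/ → /ð/, /s/ → /f/, /p/ → /z/, giving /ðfazʔaðz/.
Syllabifying with onset maximization leaves /ð/, /z/ stranded (no codas are permitted; onsets may contain at most 2 consonants).
Deleting the stranded consonants removes /ð/, /z/.

ðfazʔa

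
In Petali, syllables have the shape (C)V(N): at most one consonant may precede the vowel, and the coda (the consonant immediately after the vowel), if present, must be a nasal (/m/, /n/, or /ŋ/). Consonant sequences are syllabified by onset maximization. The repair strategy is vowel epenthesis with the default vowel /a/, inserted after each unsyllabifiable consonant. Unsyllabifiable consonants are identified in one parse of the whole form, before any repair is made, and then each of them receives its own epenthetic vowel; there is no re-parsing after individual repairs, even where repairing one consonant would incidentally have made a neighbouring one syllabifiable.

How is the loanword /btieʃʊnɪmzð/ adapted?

Syllabifying with onset maximization leaves /b/, /z/, /ð/ stranded (only a nasal (/m/, /n/, or /ŋ/) is licensed in coda position; onsets are limited to one consonant).
Each unlicensed consonant becomes the onset of a new syllable: /b/ → /ba/, /z/ → /za/, /ð/ → /ða/.

batieʃʊnɪmzaða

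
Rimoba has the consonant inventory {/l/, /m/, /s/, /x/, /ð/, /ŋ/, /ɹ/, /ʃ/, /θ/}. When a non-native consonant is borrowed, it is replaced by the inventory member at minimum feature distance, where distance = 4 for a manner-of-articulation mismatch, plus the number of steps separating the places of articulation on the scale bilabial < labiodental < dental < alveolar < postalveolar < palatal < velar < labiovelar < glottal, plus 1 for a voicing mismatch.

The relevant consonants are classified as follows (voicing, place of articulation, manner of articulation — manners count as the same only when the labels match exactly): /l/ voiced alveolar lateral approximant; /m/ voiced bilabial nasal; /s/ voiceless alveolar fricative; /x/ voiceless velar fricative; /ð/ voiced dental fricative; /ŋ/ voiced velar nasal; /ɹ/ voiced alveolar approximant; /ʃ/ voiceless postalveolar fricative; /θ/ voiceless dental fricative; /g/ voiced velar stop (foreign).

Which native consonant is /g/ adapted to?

/ŋ/ is closest: manner differs (stop→nasal, +4), place distance 0 (velar→velar), same voicing; total 4. Next closest is /x/ at distance 5.

ŋ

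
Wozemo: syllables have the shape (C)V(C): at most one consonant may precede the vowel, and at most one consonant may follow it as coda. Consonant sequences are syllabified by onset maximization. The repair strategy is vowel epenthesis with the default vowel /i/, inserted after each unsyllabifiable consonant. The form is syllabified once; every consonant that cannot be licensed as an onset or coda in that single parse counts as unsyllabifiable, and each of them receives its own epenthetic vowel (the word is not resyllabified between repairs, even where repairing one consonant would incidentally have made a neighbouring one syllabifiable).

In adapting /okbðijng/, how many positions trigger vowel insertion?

The unsyllabifiable consonants are /b/, /n/, /g/; each receives one epenthetic vowel.

3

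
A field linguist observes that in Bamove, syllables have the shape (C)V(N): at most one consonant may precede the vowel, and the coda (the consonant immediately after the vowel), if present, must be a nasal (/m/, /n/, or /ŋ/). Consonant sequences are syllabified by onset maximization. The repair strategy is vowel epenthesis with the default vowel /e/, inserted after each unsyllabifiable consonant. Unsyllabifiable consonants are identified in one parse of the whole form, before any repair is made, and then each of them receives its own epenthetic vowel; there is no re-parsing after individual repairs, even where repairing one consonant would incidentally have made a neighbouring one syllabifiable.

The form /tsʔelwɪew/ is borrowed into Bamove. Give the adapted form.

teseʔelewɪewe

Syllabifying with onset maximization leaves /t/, /s/, /l/, /w/ stranded (only a nasal (/m/, /n/, or /ŋ/) is licensed in coda position; onsets are limited to one consonant).
Inserting the epenthetic vowel yields /t/ → /te/, /s/ → /se/, /l/ → /le/, /w/ → /we/.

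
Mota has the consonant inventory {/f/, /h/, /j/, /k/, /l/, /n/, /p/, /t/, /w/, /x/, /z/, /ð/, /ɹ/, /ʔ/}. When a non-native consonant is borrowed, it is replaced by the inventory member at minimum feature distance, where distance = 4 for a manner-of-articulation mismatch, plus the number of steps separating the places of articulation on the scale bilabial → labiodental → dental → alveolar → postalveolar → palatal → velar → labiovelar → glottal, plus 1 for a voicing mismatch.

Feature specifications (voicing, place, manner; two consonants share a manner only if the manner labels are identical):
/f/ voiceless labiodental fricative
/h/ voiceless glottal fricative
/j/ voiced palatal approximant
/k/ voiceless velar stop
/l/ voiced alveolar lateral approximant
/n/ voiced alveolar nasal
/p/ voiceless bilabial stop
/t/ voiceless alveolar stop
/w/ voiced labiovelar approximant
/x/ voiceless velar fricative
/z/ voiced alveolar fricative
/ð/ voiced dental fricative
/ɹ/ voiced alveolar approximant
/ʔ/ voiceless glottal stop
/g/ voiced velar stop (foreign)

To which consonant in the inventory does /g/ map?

/k/ is closest: same manner (stop), place distance 0 (velar→velar), voicing differs (+1); total 1. Next closest is /ʔ/ at distance 3.

k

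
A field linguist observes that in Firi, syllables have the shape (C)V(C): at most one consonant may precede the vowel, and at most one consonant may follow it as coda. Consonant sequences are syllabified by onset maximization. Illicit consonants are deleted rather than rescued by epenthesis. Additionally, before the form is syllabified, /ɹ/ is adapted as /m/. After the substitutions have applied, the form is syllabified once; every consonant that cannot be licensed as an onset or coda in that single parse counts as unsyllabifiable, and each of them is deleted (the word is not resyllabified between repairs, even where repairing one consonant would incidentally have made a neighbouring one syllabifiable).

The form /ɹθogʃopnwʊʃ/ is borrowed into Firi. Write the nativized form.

θogʃopwʊʃ

Substitution: /ɹ/ → /m/, giving /mθogʃopnwʊʃ/.
The consonants /m/, /n/ cannot be parsed into a legal (C)V(C) syllable (at most one coda consonant is licensed; onsets are limited to one consonant).
Deletion applies to /m/, /n/.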